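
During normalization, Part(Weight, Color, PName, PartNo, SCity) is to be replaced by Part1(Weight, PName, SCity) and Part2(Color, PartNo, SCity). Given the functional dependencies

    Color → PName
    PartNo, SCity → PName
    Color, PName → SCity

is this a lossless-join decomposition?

No

Common attributes: Part1 ∩ Part2 = {SCity}.
No dependency enlarges {SCity}, so (SCity)⁺ = {SCity}.
The closure contains neither all of Part1 = {Weight, PName, SCity} nor all of Part2 = {Color, PartNo, SCity}, so the common attributes are not a superkey of either fragment. The join is lossy.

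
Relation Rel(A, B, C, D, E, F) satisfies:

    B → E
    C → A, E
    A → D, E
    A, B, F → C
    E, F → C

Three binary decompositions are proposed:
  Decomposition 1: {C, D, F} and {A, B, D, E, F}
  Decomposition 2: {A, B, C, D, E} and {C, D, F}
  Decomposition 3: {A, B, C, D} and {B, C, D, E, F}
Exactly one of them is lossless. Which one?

Decomposition 1: common = {D, F}, closure = {D, F} → lossy.
Decomposition 2: common = {C, D}, closure = {A, C, D, E} → lossy.
Decomposition 3: common = {B, C, D}, closure = {A, B, C, D, E} → lossless.

Decomposition 3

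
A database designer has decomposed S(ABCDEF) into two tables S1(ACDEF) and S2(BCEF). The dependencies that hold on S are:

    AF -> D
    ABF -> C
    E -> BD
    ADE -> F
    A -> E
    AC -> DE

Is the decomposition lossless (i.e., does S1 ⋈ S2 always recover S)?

Yes

Common attributes: S1 ∩ S2 = {CEF}.
Closure of {CEF}: E → BD applies, adding BD. So (CEF)⁺ = {BCDEF}.
This closure contains every attribute of S2, so S1 ∩ S2 → S2. The join is lossless.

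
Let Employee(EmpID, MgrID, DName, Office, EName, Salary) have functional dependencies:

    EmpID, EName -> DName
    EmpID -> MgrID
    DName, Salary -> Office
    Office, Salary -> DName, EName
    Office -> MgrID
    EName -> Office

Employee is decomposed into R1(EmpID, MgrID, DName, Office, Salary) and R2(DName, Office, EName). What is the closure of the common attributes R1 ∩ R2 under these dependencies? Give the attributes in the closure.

R1 ∩ R2 = {DName, Office}.
Office → MgrID applies, adding MgrID
Closure: {MgrID, DName, Office}.

MgrID, DName, Office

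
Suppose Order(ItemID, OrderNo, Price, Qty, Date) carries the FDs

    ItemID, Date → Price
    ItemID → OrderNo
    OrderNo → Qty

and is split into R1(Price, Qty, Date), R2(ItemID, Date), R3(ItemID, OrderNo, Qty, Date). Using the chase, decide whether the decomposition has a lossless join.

Chase test. Columns are ItemID, OrderNo, Price, Qty, Date; row i has aⱼ where attribute j ∈ Ri, else bᵢⱼ.
Initial tableau (one row per fragment):
  row 1: b11 b12 a3 a4 a5
  row 2: a1 b22 b23 b24 a5
  row 3: a1 a2 b33 a4 a5
Rows 2 and 3 agree on ItemID, Date; apply ItemID, Date→Price and equate their Price entries.
Rows 2 and 3 agree on ItemID; apply ItemID→OrderNo and equate their OrderNo entries.
Rows 2 and 3 agree on OrderNo; apply OrderNo→Qty and equate their Qty entries.
No row becomes fully distinguished — the join is lossy.

No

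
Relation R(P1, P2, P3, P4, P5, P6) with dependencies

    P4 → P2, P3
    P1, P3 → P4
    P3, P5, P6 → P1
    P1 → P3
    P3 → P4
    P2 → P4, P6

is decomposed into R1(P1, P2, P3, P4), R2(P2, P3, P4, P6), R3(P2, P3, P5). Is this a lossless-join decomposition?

Chase test. Columns are P1, P2, P3, P4, P5, P6; row i has aⱼ where attribute j ∈ Ri, else bᵢⱼ.
Initial tableau (one row per fragment):
  row 1: a1 a2 a3 a4 b15 b16
  row 2: b21 a2 a3 a4 b25 a6
  row 3: b31 a2 a3 b34 a5 b36
Rows 1 and 3 agree on P3; apply P3→P4 and equate their P4 entries.
Rows 1 and 2 agree on P2; apply P2→P4, P6 and equate their P4, P6 entries.
Rows 1 and 3 agree on P2; apply P2→P4, P6 and equate their P4, P6 entries.
No row becomes fully distinguished — the join is lossy.

No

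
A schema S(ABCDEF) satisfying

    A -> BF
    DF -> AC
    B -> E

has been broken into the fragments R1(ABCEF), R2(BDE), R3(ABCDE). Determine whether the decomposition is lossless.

Chase test. Columns are ABCDEF; row i has aⱼ where attribute j ∈ Ri, else bᵢⱼ.
Initial tableau (one row per fragment):
  row 1: a1 a2 a3 b14 a5 a6
  row 2: b21 a2 b23 a4 a5 b26
  row 3: a1 a2 a3 a4 a5 b36
Rows 1 and 3 agree on A; apply A→BF and equate their BF entries.
Row 3 is now all distinguished symbols — the join is lossless.

Yes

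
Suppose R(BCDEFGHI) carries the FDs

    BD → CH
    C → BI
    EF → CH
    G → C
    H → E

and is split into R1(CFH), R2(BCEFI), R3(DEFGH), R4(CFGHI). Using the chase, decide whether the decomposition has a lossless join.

Chase test. Columns are BCDEFGHI; row i has aⱼ where attribute j ∈ Ri, else bᵢⱼ.
Initial tableau (one row per fragment):
  row 1: b11 a2 b13 b14 a5 b16 a7 b18
  row 2: a1 a2 b23 a4 a5 b26 b27 a8
  row 3: b31 b32 a3 a4 a5 a6 a7 b38
  row 4: b41 a2 b43 b44 a5 a6 a7 a8
Rows 1 and 2 agree on C; apply C→BI and equate their BI entries.
Rows 1 and 4 agree on C; apply C→BI and equate their BI entries.
Rows 2 and 3 agree on EF; apply EF→CH and equate their CH entries.
Rows 1 and 2 agree on H; apply H→E and equate their E entries.
Rows 1 and 4 agree on H; apply H→E and equate their E entries.
Rows 1 and 3 agree on C; apply C→BI and equate their BI entries.
Row 3 is now all distinguished symbols — the join is lossless.

Yes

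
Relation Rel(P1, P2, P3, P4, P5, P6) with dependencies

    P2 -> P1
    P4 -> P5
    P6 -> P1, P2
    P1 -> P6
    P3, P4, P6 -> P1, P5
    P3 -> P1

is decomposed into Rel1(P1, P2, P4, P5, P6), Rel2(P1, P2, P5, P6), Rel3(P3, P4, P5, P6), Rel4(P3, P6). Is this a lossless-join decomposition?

Chase test. Columns are P1, P2, P3, P4, P5, P6; row i has aⱼ where attribute j ∈ Reli, else bᵢⱼ.
Initial tableau (one row per fragment):
  row 1: a1 a2 b13 a4 a5 a6
  row 2: a1 a2 b23 b24 a5 a6
  row 3: b31 b32 a3 a4 a5 a6
  row 4: b41 b42 a3 b44 b45 a6
Rows 1 and 3 agree on P6; apply P6→P1, P2 and equate their P1, P2 entries.
Rows 1 and 4 agree on P6; apply P6→P1, P2 and equate their P1, P2 entries.
Row 3 is now all distinguished symbols — the join is lossless.

Yes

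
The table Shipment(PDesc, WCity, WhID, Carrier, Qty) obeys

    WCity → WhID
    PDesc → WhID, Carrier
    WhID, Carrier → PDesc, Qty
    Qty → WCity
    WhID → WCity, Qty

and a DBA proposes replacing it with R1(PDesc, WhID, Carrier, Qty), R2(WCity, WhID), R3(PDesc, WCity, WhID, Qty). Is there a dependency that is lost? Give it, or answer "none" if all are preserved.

none

WCity → WhID lies within R2.
PDesc → WhID, Carrier lies within R1.
WhID, Carrier → PDesc, Qty lies within R1.
Qty → WCity lies within R3.
WhID → WCity, Qty lies within R3.
Every dependency is enforceable on the fragments, so the decomposition is dependency-preserving.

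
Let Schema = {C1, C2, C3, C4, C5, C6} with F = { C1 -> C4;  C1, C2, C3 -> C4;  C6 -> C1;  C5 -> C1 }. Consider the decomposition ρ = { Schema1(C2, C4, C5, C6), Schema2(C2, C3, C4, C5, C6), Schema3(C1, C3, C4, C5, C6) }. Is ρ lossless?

Chase test. Columns are C1, C2, C3, C4, C5, C6; row i has aⱼ where attribute j ∈ Schemai, else bᵢⱼ.
Initial tableau (one row per fragment):
  row 1: b11 a2 b13 a4 a5 a6
  row 2: b21 a2 a3 a4 a5 a6
  row 3: a1 b32 a3 a4 a5 a6
Rows 1 and 2 agree on C6; apply C6→C1 and equate their C1 entries.
Rows 1 and 3 agree on C6; apply C6→C1 and equate their C1 entries.
Row 2 is now all distinguished symbols — the join is lossless.

Yes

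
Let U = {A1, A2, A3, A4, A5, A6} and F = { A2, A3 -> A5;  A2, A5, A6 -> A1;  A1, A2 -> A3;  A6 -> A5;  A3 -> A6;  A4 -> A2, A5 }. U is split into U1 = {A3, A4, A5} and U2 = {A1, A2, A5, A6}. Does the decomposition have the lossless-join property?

Common attributes: U1 ∩ U2 = {A5}.
No dependency enlarges {A5}, so (A5)⁺ = {A5}.
The closure contains neither all of U1 = {A3, A4, A5} nor all of U2 = {A1, A2, A5, A6}, so the common attributes are not a superkey of either fragment. The join is lossy.

No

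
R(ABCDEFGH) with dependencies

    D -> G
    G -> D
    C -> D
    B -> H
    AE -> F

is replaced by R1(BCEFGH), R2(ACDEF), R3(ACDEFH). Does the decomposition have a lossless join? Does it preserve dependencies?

Lossless test (chase): Rows 2 and 3 agree on D; apply D→G and equate their G entries. Rows 1 and 2 agree on C; apply C→D and equate their D entries. Rows 1 and 2 agree on D; apply D→G and equate their G entries. No row becomes fully distinguished — the join is lossy.
Dependency preservation: the restricted closure of {D} across the fragments never reaches {G}, so D → G cannot be enforced without a join — not preserved.

lossy and not dependency-preserving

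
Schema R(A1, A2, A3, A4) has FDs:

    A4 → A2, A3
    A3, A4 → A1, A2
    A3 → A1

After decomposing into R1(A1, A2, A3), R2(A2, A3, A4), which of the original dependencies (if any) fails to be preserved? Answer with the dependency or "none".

A4 → A2, A3 lies within R2.
A3, A4 → A1, A2: restricted closure across fragments reaches A1, A2.
A3 → A1 lies within R1.
Every dependency is enforceable on the fragments, so the decomposition is dependency-preserving.

none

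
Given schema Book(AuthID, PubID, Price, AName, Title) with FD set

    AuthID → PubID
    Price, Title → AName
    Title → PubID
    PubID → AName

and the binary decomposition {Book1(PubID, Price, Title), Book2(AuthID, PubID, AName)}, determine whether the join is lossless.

No

Common attributes: Book1 ∩ Book2 = {PubID}.
Closure of {PubID}: PubID → AName applies, adding AName. So (PubID)⁺ = {PubID, AName}.
The closure contains neither all of Book1 = {PubID, Price, Title} nor all of Book2 = {AuthID, PubID, AName}, so the common attributes are not a superkey of either fragment. The join is lossy.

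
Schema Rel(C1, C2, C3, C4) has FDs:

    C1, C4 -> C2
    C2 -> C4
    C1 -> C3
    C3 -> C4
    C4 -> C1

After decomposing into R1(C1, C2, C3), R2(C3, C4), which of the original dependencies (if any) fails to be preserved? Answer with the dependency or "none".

none

C1, C4 → C2: restricted closure across fragments reaches C2.
C2 → C4: restricted closure across fragments reaches C4.
C1 → C3 lies within R1.
C3 → C4 lies within R2.
C4 → C1: restricted closure across fragments reaches C1.
Every dependency is enforceable on the fragments, so the decomposition is dependency-preserving.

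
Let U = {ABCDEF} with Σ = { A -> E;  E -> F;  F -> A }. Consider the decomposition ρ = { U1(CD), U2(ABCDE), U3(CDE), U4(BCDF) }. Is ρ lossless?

No

Chase test. Columns are ABCDEF; row i has aⱼ where attribute j ∈ Ui, else bᵢⱼ.
Initial tableau (one row per fragment):
  row 1: b11 b12 a3 a4 b15 b16
  row 2: a1 a2 a3 a4 a5 b26
  row 3: b31 b32 a3 a4 a5 b36
  row 4: b41 a2 a3 a4 b45 a6
Rows 2 and 3 agree on E; apply E→F and equate their F entries.
Rows 2 and 3 agree on F; apply F→A and equate their A entries.
No row becomes fully distinguished — the join is lossy.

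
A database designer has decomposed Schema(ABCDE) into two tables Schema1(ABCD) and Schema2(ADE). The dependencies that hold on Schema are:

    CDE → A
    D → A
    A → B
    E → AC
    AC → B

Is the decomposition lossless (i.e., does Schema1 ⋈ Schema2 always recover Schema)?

No

Common attributes: Schema1 ∩ Schema2 = {AD}.
Closure of {AD}: A → B applies, adding B. So (AD)⁺ = {ABD}.
The closure contains neither all of Schema1 = {ABCD} nor all of Schema2 = {ADE}, so the common attributes are not a superkey of either fragment. The join is lossy.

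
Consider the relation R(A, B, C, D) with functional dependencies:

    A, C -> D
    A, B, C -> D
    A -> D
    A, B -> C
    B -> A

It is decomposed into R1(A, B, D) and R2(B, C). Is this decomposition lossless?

Yes

Common attributes: R1 ∩ R2 = {B}.
Closure of {B}: B → A applies, adding A; A → D applies, adding D; A, B → C applies, adding C. So (B)⁺ = {A, B, C, D}.
This closure contains every attribute of R1, so R1 ∩ R2 → R1. The join is lossless.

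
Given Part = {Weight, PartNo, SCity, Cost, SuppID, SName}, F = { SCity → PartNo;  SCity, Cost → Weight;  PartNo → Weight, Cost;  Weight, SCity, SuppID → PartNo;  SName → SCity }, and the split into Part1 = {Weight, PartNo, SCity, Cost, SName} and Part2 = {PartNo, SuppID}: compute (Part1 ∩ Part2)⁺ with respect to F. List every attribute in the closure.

Weight, PartNo, Cost

Part1 ∩ Part2 = {PartNo}.
PartNo → Weight, Cost applies, adding Weight, Cost
Closure: {Weight, PartNo, Cost}.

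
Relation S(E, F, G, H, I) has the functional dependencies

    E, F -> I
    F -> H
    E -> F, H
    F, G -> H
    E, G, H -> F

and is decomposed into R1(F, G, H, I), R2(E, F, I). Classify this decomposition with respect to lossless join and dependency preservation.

Lossless test: (F, I)⁺ = {F, H, I}, which is a superkey of neither fragment — lossy.
Dependency preservation: E → F, H; E, G, H → F are not contained in any single fragment, but the restricted closure of each left-hand side across the fragments still reaches the right-hand side; the remaining FDs each lie inside some fragment. All dependencies are preserved.

lossy but dependency-preserving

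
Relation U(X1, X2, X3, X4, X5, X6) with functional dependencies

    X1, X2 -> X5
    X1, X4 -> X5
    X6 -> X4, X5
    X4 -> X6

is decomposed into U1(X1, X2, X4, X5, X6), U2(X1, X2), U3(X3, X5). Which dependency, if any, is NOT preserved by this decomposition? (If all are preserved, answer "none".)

X1, X2 → X5 lies within U1.
X1, X4 → X5 lies within U1.
X6 → X4, X5 lies within U1.
X4 → X6 lies within U1.
Every dependency is enforceable on the fragments, so the decomposition is dependency-preserving.

none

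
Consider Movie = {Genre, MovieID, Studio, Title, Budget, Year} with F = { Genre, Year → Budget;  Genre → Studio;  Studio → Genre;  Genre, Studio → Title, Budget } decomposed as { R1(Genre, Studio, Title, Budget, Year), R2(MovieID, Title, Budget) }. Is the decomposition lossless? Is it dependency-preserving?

lossy but dependency-preserving

Lossless test: (Title, Budget)⁺ = {Title, Budget}, which is a superkey of neither fragment — lossy.
Dependency preservation: every FD's attributes lie within a single fragment, so each can be enforced locally — preserved.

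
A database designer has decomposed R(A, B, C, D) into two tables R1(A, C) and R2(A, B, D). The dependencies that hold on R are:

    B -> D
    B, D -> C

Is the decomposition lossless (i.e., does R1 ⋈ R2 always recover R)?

No

Common attributes: R1 ∩ R2 = {A}.
No dependency enlarges {A}, so (A)⁺ = {A}.
The closure contains neither all of R1 = {A, C} nor all of R2 = {A, B, D}, so the common attributes are not a superkey of either fragment. The join is lossy.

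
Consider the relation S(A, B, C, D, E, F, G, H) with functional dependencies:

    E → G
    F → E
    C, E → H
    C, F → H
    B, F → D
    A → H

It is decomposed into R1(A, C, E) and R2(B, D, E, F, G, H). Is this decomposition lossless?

No

Common attributes: R1 ∩ R2 = {E}.
Closure of {E}: E → G applies, adding G. So (E)⁺ = {E, G}.
The closure contains neither all of R1 = {A, C, E} nor all of R2 = {B, D, E, F, G, H}, so the common attributes are not a superkey of either fragment. The join is lossy.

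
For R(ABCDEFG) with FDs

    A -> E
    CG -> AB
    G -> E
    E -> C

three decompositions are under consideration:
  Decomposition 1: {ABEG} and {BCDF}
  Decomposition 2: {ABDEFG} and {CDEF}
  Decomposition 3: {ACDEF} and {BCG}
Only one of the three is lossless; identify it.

Decomposition 2

Decomposition 1: common = {B}, closure = {B} → lossy.
Decomposition 2: common = {DEF}, closure = {CDEF} → lossless.
Decomposition 3: common = {C}, closure = {C} → lossy.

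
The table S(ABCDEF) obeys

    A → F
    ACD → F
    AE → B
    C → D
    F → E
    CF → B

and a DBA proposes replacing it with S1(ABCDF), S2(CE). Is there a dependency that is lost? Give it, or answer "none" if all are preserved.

F → E

Check F → E: no single fragment contains all of {EF}, and the restricted closure of {F} across the fragments never reaches {E}.
A → F is preserved.
ACD → F is preserved.
AE → B is preserved.
C → D is preserved.
CF → B is preserved.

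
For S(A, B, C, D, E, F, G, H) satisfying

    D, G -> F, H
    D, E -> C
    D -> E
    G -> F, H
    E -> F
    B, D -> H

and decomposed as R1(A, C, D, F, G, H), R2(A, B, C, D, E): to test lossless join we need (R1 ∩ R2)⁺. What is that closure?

R1 ∩ R2 = {A, C, D}.
D → E applies, adding E
E → F applies, adding F
Closure: {A, C, D, E, F}.

A, C, D, E, F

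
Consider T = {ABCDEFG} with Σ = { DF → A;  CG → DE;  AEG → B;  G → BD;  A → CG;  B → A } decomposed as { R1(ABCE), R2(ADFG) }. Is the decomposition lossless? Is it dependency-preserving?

Lossless test: (A)⁺ = {ABCDEG}, which contains all of one fragment — lossless.
Dependency preservation: CG → DE; AEG → B; G → BD; A → CG are not contained in any single fragment, but the restricted closure of each left-hand side across the fragments still reaches the right-hand side; the remaining FDs each lie inside some fragment. All dependencies are preserved.

lossless and dependency-preserving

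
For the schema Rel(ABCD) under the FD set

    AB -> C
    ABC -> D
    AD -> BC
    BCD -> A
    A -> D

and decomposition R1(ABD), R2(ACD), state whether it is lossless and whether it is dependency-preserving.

Lossless test: (AD)⁺ = {ABCD}, which contains all of one fragment — lossless.
Dependency preservation: the restricted closure of {BCD} across the fragments never reaches {A}, so BCD → A cannot be enforced without a join — not preserved.

lossless but not dependency-preserving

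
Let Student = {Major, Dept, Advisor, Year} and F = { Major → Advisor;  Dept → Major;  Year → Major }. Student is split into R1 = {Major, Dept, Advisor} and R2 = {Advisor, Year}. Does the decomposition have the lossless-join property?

No

Common attributes: R1 ∩ R2 = {Advisor}.
No dependency enlarges {Advisor}, so (Advisor)⁺ = {Advisor}.
The closure contains neither all of R1 = {Major, Dept, Advisor} nor all of R2 = {Advisor, Year}, so the common attributes are not a superkey of either fragment. The join is lossy.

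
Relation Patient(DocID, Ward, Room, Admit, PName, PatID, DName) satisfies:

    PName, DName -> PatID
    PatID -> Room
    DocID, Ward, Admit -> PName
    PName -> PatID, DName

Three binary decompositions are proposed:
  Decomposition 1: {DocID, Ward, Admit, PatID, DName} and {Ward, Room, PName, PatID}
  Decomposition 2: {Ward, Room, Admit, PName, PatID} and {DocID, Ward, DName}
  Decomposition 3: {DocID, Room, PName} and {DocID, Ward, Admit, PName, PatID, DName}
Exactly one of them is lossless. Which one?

Decomposition 3

Decomposition 1: common = {Ward, PatID}, closure = {Ward, Room, PatID} → lossy.
Decomposition 2: common = {Ward}, closure = {Ward} → lossy.
Decomposition 3: common = {DocID, PName}, closure = {DocID, Room, PName, PatID, DName} → lossless.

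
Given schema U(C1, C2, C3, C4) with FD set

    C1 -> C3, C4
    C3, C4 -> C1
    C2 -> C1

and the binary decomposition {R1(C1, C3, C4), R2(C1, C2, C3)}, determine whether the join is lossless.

Common attributes: R1 ∩ R2 = {C1, C3}.
Closure of {C1, C3}: C1 → C3, C4 applies, adding C4. So (C1, C3)⁺ = {C1, C3, C4}.
This closure contains every attribute of R1, so R1 ∩ R2 → R1. The join is lossless.

Yes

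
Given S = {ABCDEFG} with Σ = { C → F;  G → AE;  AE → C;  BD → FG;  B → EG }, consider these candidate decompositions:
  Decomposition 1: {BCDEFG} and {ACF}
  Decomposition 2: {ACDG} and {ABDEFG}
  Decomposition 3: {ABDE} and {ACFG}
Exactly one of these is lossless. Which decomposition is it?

Decomposition 2

Decomposition 1: common = {CF}, closure = {CF} → lossy.
Decomposition 2: common = {ADG}, closure = {ACDEFG} → lossless.
Decomposition 3: common = {A}, closure = {A} → lossy.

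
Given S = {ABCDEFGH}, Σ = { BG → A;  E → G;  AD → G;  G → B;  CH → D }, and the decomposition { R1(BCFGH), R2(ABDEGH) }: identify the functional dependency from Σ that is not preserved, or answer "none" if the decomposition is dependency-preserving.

CH → D

Check CH → D: no single fragment contains all of {CDH}, and the restricted closure of {CH} across the fragments never reaches {D}.
BG → A is preserved.
E → G is preserved.
AD → G is preserved.
G → B is preserved.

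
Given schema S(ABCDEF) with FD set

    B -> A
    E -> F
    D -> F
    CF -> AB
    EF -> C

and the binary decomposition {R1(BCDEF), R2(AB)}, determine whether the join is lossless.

Yes

Common attributes: R1 ∩ R2 = {B}.
Closure of {B}: B → A applies, adding A. So (B)⁺ = {AB}.
This closure contains every attribute of R2, so R1 ∩ R2 → R2. The join is lossless.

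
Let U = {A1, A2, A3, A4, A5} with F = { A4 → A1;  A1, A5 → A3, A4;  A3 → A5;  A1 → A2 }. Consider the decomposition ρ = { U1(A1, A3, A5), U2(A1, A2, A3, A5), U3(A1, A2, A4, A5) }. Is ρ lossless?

Chase test. Columns are A1, A2, A3, A4, A5; row i has aⱼ where attribute j ∈ Ui, else bᵢⱼ.
Initial tableau (one row per fragment):
  row 1: a1 b12 a3 b14 a5
  row 2: a1 a2 a3 b24 a5
  row 3: a1 a2 b33 a4 a5
Rows 1 and 2 agree on A1, A5; apply A1, A5→A3, A4 and equate their A3, A4 entries.
Rows 1 and 3 agree on A1, A5; apply A1, A5→A3, A4 and equate their A3, A4 entries.
Rows 1 and 2 agree on A1; apply A1→A2 and equate their A2 entries.
Row 1 is now all distinguished symbols — the join is lossless.

Yes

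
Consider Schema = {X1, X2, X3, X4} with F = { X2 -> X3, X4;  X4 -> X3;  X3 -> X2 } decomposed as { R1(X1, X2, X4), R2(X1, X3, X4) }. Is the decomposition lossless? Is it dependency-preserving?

lossless and dependency-preserving

Lossless test: (X1, X4)⁺ = {X1, X2, X3, X4}, which contains all of one fragment — lossless.
Dependency preservation: X2 → X3, X4; X3 → X2 are not contained in any single fragment, but the restricted closure of each left-hand side across the fragments still reaches the right-hand side; the remaining FDs each lie inside some fragment. All dependencies are preserved.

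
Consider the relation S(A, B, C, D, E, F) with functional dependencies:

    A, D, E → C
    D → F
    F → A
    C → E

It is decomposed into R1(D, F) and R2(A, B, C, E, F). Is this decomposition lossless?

Common attributes: R1 ∩ R2 = {F}.
Closure of {F}: F → A applies, adding A. So (F)⁺ = {A, F}.
The closure contains neither all of R1 = {D, F} nor all of R2 = {A, B, C, E, F}, so the common attributes are not a superkey of either fragment. The join is lossy.

No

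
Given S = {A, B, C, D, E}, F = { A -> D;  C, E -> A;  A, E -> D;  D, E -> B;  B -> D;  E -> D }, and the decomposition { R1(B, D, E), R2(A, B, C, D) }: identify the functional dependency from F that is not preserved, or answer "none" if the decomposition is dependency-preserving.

Check C, E → A: no single fragment contains all of {A, C, E}, and the restricted closure of {C, E} across the fragments never reaches {A}.
A → D is preserved.
A, E → D is preserved.
D, E → B is preserved.
B → D is preserved.
E → D is preserved.

C, E -> A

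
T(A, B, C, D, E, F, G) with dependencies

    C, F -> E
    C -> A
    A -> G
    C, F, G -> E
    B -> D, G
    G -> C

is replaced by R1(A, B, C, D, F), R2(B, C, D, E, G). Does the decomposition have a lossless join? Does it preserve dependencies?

Lossless test: (B, C, D)⁺ = {A, B, C, D, G}, which is a superkey of neither fragment — lossy.
Dependency preservation: the restricted closure of {C, F} across the fragments never reaches {E}, so C, F → E cannot be enforced without a join — not preserved.

lossy and not dependency-preserving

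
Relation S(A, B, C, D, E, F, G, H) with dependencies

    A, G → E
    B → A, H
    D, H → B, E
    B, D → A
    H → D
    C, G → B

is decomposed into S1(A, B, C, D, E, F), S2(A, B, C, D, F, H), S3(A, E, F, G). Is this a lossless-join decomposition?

No

Chase test. Columns are A, B, C, D, E, F, G, H; row i has aⱼ where attribute j ∈ Si, else bᵢⱼ.
Initial tableau (one row per fragment):
  row 1: a1 a2 a3 a4 a5 a6 b17 b18
  row 2: a1 a2 a3 a4 b25 a6 b27 a8
  row 3: a1 b32 b33 b34 a5 a6 a7 b38
Rows 1 and 2 agree on B; apply B→A, H and equate their A, H entries.
Rows 1 and 2 agree on D, H; apply D, H→B, E and equate their B, E entries.
No row becomes fully distinguished — the join is lossy.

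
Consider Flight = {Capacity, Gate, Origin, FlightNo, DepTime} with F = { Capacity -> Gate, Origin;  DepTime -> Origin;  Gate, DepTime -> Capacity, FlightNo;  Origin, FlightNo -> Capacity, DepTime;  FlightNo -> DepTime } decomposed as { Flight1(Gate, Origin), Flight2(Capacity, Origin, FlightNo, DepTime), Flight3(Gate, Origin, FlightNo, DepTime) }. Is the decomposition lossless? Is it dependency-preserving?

lossless but not dependency-preserving

Lossless test (chase): Rows 2 and 3 agree on Origin, FlightNo; apply Origin, FlightNo→Capacity, DepTime and equate their Capacity, DepTime entries. Rows 2 and 3 agree on Capacity; apply Capacity→Gate, Origin and equate their Gate, Origin entries. Row 2 is now all distinguished symbols — the join is lossless.
Dependency preservation: the restricted closure of {Capacity} across the fragments never reaches {Gate, Origin}, so Capacity → Gate, Origin cannot be enforced without a join — not preserved.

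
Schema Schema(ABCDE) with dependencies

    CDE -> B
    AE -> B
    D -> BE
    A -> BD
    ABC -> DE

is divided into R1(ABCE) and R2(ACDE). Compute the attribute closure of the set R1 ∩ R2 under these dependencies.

R1 ∩ R2 = {ACE}.
AE → B applies, adding B
A → BD applies, adding D
Closure: {ABCDE}.

ABCDE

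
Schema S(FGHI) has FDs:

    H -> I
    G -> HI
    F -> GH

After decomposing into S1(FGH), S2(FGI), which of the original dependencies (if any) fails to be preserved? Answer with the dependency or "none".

Check H → I: no single fragment contains all of {HI}, and the restricted closure of {H} across the fragments never reaches {I}.
G → HI is preserved.
F → GH is preserved.

H -> I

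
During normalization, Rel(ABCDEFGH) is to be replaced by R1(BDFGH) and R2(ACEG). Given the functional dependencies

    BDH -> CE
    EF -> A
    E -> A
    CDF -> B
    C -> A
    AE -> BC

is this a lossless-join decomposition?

Common attributes: R1 ∩ R2 = {G}.
No dependency enlarges {G}, so (G)⁺ = {G}.
The closure contains neither all of R1 = {BDFGH} nor all of R2 = {ACEG}, so the common attributes are not a superkey of either fragment. The join is lossy.

No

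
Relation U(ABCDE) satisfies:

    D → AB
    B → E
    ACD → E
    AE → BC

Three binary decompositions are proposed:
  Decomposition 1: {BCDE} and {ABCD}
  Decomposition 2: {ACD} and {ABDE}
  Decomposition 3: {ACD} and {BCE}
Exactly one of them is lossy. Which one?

Decomposition 3

Decomposition 1: common = {BCD}, closure = {ABCDE} → lossless.
Decomposition 2: common = {AD}, closure = {ABCDE} → lossless.
Decomposition 3: common = {C}, closure = {C} → lossy.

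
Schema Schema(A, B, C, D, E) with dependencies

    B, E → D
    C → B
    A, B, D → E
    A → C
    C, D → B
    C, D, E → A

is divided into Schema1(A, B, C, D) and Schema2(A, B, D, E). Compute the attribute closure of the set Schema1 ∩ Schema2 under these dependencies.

Schema1 ∩ Schema2 = {A, B, D}.
A, B, D → E applies, adding E
A → C applies, adding C
Closure: {A, B, C, D, E}.

A, B, C, D, E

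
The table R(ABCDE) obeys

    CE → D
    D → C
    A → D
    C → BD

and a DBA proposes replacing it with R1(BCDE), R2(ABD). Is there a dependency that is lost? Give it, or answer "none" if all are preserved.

CE → D lies within R1.
D → C lies within R1.
A → D lies within R2.
C → BD lies within R1.
Every dependency is enforceable on the fragments, so the decomposition is dependency-preserving.

none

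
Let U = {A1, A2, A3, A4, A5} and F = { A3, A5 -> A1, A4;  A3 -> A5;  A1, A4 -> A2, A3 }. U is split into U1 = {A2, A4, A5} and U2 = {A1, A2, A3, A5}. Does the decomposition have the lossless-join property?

Common attributes: U1 ∩ U2 = {A2, A5}.
No dependency enlarges {A2, A5}, so (A2, A5)⁺ = {A2, A5}.
The closure contains neither all of U1 = {A2, A4, A5} nor all of U2 = {A1, A2, A3, A5}, so the common attributes are not a superkey of either fragment. The join is lossy.

No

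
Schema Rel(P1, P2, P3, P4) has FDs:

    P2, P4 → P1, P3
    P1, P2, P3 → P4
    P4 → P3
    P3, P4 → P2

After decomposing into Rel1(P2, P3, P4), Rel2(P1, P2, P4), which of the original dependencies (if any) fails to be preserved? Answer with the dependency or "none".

Check P1, P2, P3 → P4: no single fragment contains all of {P1, P2, P3, P4}, and the restricted closure of {P1, P2, P3} across the fragments never reaches {P4}.
P2, P4 → P1, P3 is preserved.
P4 → P3 is preserved.
P3, P4 → P2 is preserved.

P1, P2, P3 → P4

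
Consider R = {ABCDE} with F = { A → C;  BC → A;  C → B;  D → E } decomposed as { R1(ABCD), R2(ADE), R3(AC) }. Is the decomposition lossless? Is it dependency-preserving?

lossless and dependency-preserving

Lossless test (chase): Rows 1 and 2 agree on A; apply A→C and equate their C entries. Rows 1 and 2 agree on C; apply C→B and equate their B entries. Rows 1 and 3 agree on C; apply C→B and equate their B entries. Rows 1 and 2 agree on D; apply D→E and equate their E entries. Row 1 is now all distinguished symbols — the join is lossless.
Dependency preservation: every FD's attributes lie within a single fragment, so each can be enforced locally — preserved.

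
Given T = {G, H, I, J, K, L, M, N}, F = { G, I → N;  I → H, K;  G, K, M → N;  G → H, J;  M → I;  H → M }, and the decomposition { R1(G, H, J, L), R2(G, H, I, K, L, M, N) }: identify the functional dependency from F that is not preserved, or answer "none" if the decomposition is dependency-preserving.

G, I → N lies within R2.
I → H, K lies within R2.
G, K, M → N lies within R2.
G → H, J lies within R1.
M → I lies within R2.
H → M lies within R2.
Every dependency is enforceable on the fragments, so the decomposition is dependency-preserving.

none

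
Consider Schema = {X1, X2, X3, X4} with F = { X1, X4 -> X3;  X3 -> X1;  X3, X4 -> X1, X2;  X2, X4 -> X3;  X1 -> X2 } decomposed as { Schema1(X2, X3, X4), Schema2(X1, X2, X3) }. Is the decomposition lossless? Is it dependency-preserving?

Lossless test: (X2, X3)⁺ = {X1, X2, X3}, which contains all of one fragment — lossless.
Dependency preservation: X1, X4 → X3; X3, X4 → X1, X2 are not contained in any single fragment, but the restricted closure of each left-hand side across the fragments still reaches the right-hand side; the remaining FDs each lie inside some fragment. All dependencies are preserved.

lossless and dependency-preserving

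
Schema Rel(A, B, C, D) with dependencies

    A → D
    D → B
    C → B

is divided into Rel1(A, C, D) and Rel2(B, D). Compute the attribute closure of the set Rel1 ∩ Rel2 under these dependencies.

B, D

Rel1 ∩ Rel2 = {D}.
D → B applies, adding B
Closure: {B, D}.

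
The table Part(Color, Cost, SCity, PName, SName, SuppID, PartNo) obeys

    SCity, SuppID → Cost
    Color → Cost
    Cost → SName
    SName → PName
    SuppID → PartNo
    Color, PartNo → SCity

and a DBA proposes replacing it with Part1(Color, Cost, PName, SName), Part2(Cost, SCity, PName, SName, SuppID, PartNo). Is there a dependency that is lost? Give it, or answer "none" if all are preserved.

Check Color, PartNo → SCity: no single fragment contains all of {Color, SCity, PartNo}, and the restricted closure of {Color, PartNo} across the fragments never reaches {SCity}.
SCity, SuppID → Cost is preserved.
Color → Cost is preserved.
Cost → SName is preserved.
SName → PName is preserved.
SuppID → PartNo is preserved.

Color, PartNo → SCity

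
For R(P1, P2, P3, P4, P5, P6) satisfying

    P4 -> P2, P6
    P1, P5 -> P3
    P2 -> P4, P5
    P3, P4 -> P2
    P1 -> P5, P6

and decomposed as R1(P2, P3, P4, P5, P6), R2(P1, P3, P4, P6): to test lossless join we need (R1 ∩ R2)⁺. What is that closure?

R1 ∩ R2 = {P3, P4, P6}.
P4 → P2, P6 applies, adding P2
P2 → P4, P5 applies, adding P5
Closure: {P2, P3, P4, P5, P6}.

P2, P3, P4, P5, P6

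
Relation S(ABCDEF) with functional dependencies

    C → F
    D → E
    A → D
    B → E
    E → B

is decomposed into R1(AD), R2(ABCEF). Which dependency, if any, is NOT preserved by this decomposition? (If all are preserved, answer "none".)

Check D → E: no single fragment contains all of {DE}, and the restricted closure of {D} across the fragments never reaches {E}.
C → F is preserved.
A → D is preserved.
B → E is preserved.
E → B is preserved.

D → E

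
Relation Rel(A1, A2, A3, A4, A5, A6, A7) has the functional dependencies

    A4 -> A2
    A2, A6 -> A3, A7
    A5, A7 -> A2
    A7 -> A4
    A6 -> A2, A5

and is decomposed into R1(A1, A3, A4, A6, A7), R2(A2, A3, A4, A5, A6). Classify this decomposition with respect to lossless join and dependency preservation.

Lossless test: (A3, A4, A6)⁺ = {A2, A3, A4, A5, A6, A7}, which contains all of one fragment — lossless.
Dependency preservation: A2, A6 → A3, A7; A5, A7 → A2 are not contained in any single fragment, but the restricted closure of each left-hand side across the fragments still reaches the right-hand side; the remaining FDs each lie inside some fragment. All dependencies are preserved.

lossless and dependency-preserving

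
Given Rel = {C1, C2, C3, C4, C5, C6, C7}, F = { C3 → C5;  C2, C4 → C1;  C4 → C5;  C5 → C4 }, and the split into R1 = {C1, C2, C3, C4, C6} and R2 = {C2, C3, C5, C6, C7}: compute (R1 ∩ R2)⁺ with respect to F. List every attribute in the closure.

C1, C2, C3, C4, C5, C6

R1 ∩ R2 = {C2, C3, C6}.
C3 → C5 applies, adding C5
C5 → C4 applies, adding C4
C2, C4 → C1 applies, adding C1
Closure: {C1, C2, C3, C4, C5, C6}.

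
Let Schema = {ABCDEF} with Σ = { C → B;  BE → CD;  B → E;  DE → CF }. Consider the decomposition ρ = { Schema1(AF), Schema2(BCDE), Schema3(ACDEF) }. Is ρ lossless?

Chase test. Columns are ABCDEF; row i has aⱼ where attribute j ∈ Schemai, else bᵢⱼ.
Initial tableau (one row per fragment):
  row 1: a1 b12 b13 b14 b15 a6
  row 2: b21 a2 a3 a4 a5 b26
  row 3: a1 b32 a3 a4 a5 a6
Rows 2 and 3 agree on C; apply C→B and equate their B entries.
Rows 2 and 3 agree on DE; apply DE→CF and equate their CF entries.
Row 3 is now all distinguished symbols — the join is lossless.

Yes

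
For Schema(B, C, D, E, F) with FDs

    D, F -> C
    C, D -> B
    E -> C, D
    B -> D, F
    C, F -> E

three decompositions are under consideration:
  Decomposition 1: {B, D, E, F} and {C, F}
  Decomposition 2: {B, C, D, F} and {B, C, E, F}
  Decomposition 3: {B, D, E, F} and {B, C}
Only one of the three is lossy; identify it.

Decomposition 1

Decomposition 1: common = {F}, closure = {F} → lossy.
Decomposition 2: common = {B, C, F}, closure = {B, C, D, E, F} → lossless.
Decomposition 3: common = {B}, closure = {B, C, D, E, F} → lossless.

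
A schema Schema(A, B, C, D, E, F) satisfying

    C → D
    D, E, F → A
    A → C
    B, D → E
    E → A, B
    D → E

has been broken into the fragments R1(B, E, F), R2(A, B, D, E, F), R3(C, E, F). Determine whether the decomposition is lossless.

Yes

Chase test. Columns are A, B, C, D, E, F; row i has aⱼ where attribute j ∈ Ri, else bᵢⱼ.
Initial tableau (one row per fragment):
  row 1: b11 a2 b13 b14 a5 a6
  row 2: a1 a2 b23 a4 a5 a6
  row 3: b31 b32 a3 b34 a5 a6
Rows 1 and 2 agree on E; apply E→A, B and equate their A, B entries.
Rows 1 and 3 agree on E; apply E→A, B and equate their A, B entries.
Rows 1 and 2 agree on A; apply A→C and equate their C entries.
Rows 1 and 3 agree on A; apply A→C and equate their C entries.
Rows 1 and 2 agree on C; apply C→D and equate their D entries.
Rows 1 and 3 agree on C; apply C→D and equate their D entries.
Row 1 is now all distinguished symbols — the join is lossless.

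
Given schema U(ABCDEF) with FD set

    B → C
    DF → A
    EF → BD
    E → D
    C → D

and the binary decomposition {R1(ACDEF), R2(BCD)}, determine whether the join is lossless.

Common attributes: R1 ∩ R2 = {CD}.
No dependency enlarges {CD}, so (CD)⁺ = {CD}.
The closure contains neither all of R1 = {ACDEF} nor all of R2 = {BCD}, so the common attributes are not a superkey of either fragment. The join is lossy.

No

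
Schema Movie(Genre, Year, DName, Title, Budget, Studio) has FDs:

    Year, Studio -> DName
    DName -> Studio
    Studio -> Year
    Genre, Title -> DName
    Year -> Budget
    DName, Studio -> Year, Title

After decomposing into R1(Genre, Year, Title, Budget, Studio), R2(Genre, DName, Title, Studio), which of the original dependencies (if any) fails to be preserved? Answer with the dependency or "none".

none

Year, Studio → DName: restricted closure across fragments reaches DName.
DName → Studio lies within R2.
Studio → Year lies within R1.
Genre, Title → DName lies within R2.
Year → Budget lies within R1.
DName, Studio → Year, Title: restricted closure across fragments reaches Year, Title.
Every dependency is enforceable on the fragments, so the decomposition is dependency-preserving.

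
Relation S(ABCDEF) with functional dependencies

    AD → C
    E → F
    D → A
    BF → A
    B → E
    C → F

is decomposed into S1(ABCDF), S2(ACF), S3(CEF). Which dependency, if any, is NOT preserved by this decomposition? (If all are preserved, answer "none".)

Check B → E: no single fragment contains all of {BE}, and the restricted closure of {B} across the fragments never reaches {E}.
AD → C is preserved.
E → F is preserved.
D → A is preserved.
BF → A is preserved.
C → F is preserved.

B → E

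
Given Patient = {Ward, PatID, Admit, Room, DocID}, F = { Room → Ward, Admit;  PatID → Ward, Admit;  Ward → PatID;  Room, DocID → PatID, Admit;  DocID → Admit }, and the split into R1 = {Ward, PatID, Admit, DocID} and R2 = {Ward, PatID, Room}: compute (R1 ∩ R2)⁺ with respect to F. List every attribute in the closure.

R1 ∩ R2 = {Ward, PatID}.
PatID → Ward, Admit applies, adding Admit
Closure: {Ward, PatID, Admit}.

Ward, PatID, Admit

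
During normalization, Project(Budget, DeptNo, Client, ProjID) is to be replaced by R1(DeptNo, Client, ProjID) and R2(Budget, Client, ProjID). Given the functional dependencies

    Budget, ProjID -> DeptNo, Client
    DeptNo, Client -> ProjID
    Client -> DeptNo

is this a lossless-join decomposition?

Common attributes: R1 ∩ R2 = {Client, ProjID}.
Closure of {Client, ProjID}: Client → DeptNo applies, adding DeptNo. So (Client, ProjID)⁺ = {DeptNo, Client, ProjID}.
This closure contains every attribute of R1, so R1 ∩ R2 → R1. The join is lossless.

Yes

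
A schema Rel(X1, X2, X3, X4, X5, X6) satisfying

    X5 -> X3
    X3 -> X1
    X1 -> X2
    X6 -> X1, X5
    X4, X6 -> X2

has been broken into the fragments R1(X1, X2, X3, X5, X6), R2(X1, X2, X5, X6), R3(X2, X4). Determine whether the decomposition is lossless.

No

Chase test. Columns are X1, X2, X3, X4, X5, X6; row i has aⱼ where attribute j ∈ Ri, else bᵢⱼ.
Initial tableau (one row per fragment):
  row 1: a1 a2 a3 b14 a5 a6
  row 2: a1 a2 b23 b24 a5 a6
  row 3: b31 a2 b33 a4 b35 b36
Rows 1 and 2 agree on X5; apply X5→X3 and equate their X3 entries.
No row becomes fully distinguished — the join is lossy.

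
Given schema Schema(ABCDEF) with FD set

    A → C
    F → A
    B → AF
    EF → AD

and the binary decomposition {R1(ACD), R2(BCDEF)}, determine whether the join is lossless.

Common attributes: R1 ∩ R2 = {CD}.
No dependency enlarges {CD}, so (CD)⁺ = {CD}.
The closure contains neither all of R1 = {ACD} nor all of R2 = {BCDEF}, so the common attributes are not a superkey of either fragment. The join is lossy.

No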